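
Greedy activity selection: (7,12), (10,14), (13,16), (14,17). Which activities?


Greedy: pick earliest-ending, then skip overlaps.
Selected (2 activities): [(7, 12), (13, 16)]


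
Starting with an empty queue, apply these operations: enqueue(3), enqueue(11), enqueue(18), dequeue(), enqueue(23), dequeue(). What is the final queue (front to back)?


enqueue(3) -> [3]
enqueue(11) -> [3, 11]
enqueue(18) -> [3, 11, 18]
dequeue() returns 3 -> [11, 18]
enqueue(23) -> [11, 18, 23]
dequeue() returns 11 -> [18, 23]
Final queue (front to back): [18, 23]


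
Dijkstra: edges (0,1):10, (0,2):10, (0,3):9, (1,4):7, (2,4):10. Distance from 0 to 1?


Dijkstra from 0:
Distances: {0: 0, 1: 10, 2: 10, 3: 9, 4: 17}
Shortest distance to 1 = 10, path = [0, 1]


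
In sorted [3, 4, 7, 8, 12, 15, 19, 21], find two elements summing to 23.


Two pointers: lo=0, hi=7
Found pair: (4, 19) summing to 23


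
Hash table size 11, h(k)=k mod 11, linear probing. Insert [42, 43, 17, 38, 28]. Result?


Insertions: 42->slot 9; 43->slot 10; 17->slot 6; 38->slot 5; 28->slot 7
Table: [None, None, None, None, None, 38, 17, 28, None, 42, 43]


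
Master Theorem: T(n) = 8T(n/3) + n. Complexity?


a=8, b=3, c=1. log_3(8)=1.893 > c=1. Case 1: O(n^log_b(a)) = O(n^1.893)
Complexity: O(n^1.893)


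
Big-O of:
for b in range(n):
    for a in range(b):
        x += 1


Per nesting level: O(n) * O(n) [triangular over b] = O(n^2)
Complexity: O(n^2)


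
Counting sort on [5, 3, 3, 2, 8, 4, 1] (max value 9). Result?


Count array: [0, 1, 1, 2, 1, 1, 0, 0, 1, 0]
Reconstruct: [1, 2, 3, 3, 4, 5, 8]


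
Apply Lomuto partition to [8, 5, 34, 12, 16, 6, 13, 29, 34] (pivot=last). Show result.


Elements <= 34 go left of pivot.
Result: [8, 5, 34, 12, 16, 6, 13, 29, 34], pivot at index 8


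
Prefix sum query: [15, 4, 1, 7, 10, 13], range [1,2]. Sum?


Prefix sums: [0, 15, 19, 20, 27, 37, 50]
Sum[1..2] = prefix[3] - prefix[1] = 20 - 15 = 5


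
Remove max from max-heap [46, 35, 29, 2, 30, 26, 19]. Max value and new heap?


Max = 46
Replace root with last, heapify down
Resulting heap: [35, 30, 29, 2, 19, 26]


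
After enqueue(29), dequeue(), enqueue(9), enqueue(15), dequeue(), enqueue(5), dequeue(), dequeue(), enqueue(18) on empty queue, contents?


enqueue(29) -> [29]
dequeue() returns 29 -> []
enqueue(9) -> [9]
enqueue(15) -> [9, 15]
dequeue() returns 9 -> [15]
enqueue(5) -> [15, 5]
dequeue() returns 15 -> [5]
dequeue() returns 5 -> []
enqueue(18) -> [18]
Final queue (front to back): [18]


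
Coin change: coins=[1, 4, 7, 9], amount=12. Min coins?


dp[0]=0; dp[i]=1+min(dp[i-c] for c in coins)
...dp[7]=1, dp[8]=2, dp[9]=1, dp[10]=2, dp[11]=2, dp[12]=3
Minimum coins for 12 = 3


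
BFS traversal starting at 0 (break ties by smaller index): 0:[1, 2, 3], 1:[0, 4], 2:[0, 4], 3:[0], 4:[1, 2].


BFS queue: start with [0]
Visit order: [0, 1, 2, 3, 4]


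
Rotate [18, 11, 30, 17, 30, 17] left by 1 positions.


Left rotate by 1: [11, 30, 17, 30, 17, 18]


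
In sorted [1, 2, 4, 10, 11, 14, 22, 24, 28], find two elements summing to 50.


Two pointers: lo=0, hi=8
Found pair: (22, 28) summing to 50


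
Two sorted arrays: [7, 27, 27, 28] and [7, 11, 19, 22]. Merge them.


Compare heads, take smaller each step.
Merged: [7, 7, 11, 19, 22, 27, 27, 28]


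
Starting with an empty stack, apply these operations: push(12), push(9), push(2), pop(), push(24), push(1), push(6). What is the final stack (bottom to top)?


push(12) -> [12]
push(9) -> [12, 9]
push(2) -> [12, 9, 2]
pop() returns 2 -> [12, 9]
push(24) -> [12, 9, 24]
push(1) -> [12, 9, 24, 1]
push(6) -> [12, 9, 24, 1, 6]
Final stack (bottom to top): [12, 9, 24, 1, 6]


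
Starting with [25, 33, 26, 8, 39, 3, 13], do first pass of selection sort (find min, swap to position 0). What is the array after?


After one pass: [3, 33, 26, 8, 39, 25, 13]


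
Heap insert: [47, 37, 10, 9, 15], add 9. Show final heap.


Append 9: [47, 37, 10, 9, 15, 9]
Bubble up: no swaps needed
Result: [47, 37, 10, 9, 15, 9]


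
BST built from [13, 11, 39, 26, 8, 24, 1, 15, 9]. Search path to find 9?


BST root = 13
Search for 9: compare at each node
Path: [13, 11, 8, 9]


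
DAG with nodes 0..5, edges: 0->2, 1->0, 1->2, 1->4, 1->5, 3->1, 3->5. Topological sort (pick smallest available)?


Kahn's algorithm, process smallest node first
Order: [3, 1, 0, 2, 4, 5]


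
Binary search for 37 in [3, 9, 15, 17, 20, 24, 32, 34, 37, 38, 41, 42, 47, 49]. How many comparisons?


Search for 37:
[0,13] mid=6 arr[6]=32
[7,13] mid=10 arr[10]=41
[7,9] mid=8 arr[8]=37
Total: 3 comparisons


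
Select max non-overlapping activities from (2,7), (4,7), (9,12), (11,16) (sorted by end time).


Greedy: pick earliest-ending, then skip overlaps.
Selected (2 activities): [(2, 7), (9, 12)]


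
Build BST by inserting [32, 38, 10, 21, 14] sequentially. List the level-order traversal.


Root = 32; build tree by BST insertion.
Level-Order traversal: [32, 10, 38, 21, 14]


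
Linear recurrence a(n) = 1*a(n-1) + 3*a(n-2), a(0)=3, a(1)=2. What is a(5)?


Build bottom-up:
...a(3)=17, a(4)=50, a(5)=1*50+3*17=101


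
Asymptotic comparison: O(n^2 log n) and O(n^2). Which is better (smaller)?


quadratic grows slower than n^2 log n
O(n^2) is asymptotically smaller; O(n^2 log n) grows faster


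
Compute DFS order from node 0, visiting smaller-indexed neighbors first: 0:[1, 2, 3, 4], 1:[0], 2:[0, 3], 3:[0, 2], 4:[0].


DFS stack-based: start with [0]
Visit order: [0, 1, 2, 3, 4]


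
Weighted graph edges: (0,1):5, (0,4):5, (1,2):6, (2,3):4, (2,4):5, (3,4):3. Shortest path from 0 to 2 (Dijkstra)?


Dijkstra from 0:
Distances: {0: 0, 1: 5, 2: 10, 3: 8, 4: 5}
Shortest distance to 2 = 10, path = [0, 4, 2]


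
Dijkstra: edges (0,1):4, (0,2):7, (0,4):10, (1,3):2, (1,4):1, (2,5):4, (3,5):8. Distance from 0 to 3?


Dijkstra from 0:
Distances: {0: 0, 1: 4, 2: 7, 3: 6, 4: 5, 5: 11}
Shortest distance to 3 = 6, path = [0, 1, 3]


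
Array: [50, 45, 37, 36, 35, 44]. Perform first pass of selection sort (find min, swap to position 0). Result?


After one pass: [35, 45, 37, 36, 50, 44]


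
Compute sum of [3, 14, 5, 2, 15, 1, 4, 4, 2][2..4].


Prefix sums: [0, 3, 17, 22, 24, 39, 40, 44, 48, 50]
Sum[2..4] = prefix[5] - prefix[2] = 39 - 17 = 22


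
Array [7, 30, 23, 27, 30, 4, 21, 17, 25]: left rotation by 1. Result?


Left rotate by 1: [30, 23, 27, 30, 4, 21, 17, 25, 7]


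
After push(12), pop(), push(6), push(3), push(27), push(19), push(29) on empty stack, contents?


push(12) -> [12]
pop() returns 12 -> []
push(6) -> [6]
push(3) -> [6, 3]
push(27) -> [6, 3, 27]
push(19) -> [6, 3, 27, 19]
push(29) -> [6, 3, 27, 19, 29]
Final stack (bottom to top): [6, 3, 27, 19, 29]


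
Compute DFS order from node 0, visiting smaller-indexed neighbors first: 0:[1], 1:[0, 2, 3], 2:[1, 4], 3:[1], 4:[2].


DFS stack-based: start with [0]
Visit order: [0, 1, 2, 4, 3]


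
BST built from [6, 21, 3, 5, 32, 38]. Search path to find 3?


BST root = 6
Search for 3: compare at each node
Path: [6, 3]


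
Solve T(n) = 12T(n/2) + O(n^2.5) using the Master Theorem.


a=12, b=2, c=2.5. log_2(12)=3.585 > c=2.5. Case 1: O(n^log_b(a)) = O(n^3.585)
Complexity: O(n^3.585)


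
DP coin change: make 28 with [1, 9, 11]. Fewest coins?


dp[0]=0; dp[i]=1+min(dp[i-c] for c in coins)
...dp[23]=3, dp[24]=4, dp[25]=5, dp[26]=6, dp[27]=3, dp[28]=4
Minimum coins for 28 = 4


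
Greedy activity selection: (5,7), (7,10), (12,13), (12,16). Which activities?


Greedy: pick earliest-ending, then skip overlaps.
Selected (3 activities): [(5, 7), (7, 10), (12, 13)]


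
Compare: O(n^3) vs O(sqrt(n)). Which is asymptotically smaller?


sublinear grows slower than cubic
O(sqrt(n)) is asymptotically smaller; O(n^3) grows faster


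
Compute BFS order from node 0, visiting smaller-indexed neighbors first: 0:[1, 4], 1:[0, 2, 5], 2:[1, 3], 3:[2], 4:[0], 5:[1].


BFS queue: start with [0]
Visit order: [0, 1, 4, 2, 5, 3]


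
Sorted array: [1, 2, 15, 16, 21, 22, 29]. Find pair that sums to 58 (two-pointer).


Two pointers: lo=0, hi=6
No pair sums to 58


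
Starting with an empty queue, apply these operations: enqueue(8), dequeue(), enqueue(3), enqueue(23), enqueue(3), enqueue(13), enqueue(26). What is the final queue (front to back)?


enqueue(8) -> [8]
dequeue() returns 8 -> []
enqueue(3) -> [3]
enqueue(23) -> [3, 23]
enqueue(3) -> [3, 23, 3]
enqueue(13) -> [3, 23, 3, 13]
enqueue(26) -> [3, 23, 3, 13, 26]
Final queue (front to back): [3, 23, 3, 13, 26]


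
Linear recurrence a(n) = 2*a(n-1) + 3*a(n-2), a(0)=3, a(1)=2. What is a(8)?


Build bottom-up:
...a(6)=913, a(7)=2732, a(8)=2*2732+3*913=8203


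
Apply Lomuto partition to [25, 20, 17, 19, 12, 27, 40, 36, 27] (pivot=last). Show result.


Elements <= 27 go left of pivot.
Result: [25, 20, 17, 19, 12, 27, 27, 36, 40], pivot at index 6


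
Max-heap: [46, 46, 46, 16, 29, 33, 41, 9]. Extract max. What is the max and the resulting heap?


Max = 46
Replace root with last, heapify down
Resulting heap: [46, 29, 46, 16, 9, 33, 41]


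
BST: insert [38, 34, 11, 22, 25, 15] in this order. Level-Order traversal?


Root = 38; build tree by BST insertion.
Level-Order traversal: [38, 34, 11, 22, 15, 25]


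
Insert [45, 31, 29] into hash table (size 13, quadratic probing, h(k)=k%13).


Insertions: 45->slot 6; 31->slot 5; 29->slot 3
Table: [None, None, None, 29, None, 31, 45, None, None, None, None, None, None]


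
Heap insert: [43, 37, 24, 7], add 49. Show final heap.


Append 49: [43, 37, 24, 7, 49]
Bubble up: swap idx 4(49) with idx 1(37); swap idx 1(49) with idx 0(43)
Result: [49, 43, 24, 7, 37]


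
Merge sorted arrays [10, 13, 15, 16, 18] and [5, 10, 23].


Compare heads, take smaller each step.
Merged: [5, 10, 10, 13, 15, 16, 18, 23]


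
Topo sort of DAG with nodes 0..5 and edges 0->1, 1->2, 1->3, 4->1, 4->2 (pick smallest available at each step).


Kahn's algorithm, process smallest node first
Order: [0, 4, 1, 2, 3, 5]


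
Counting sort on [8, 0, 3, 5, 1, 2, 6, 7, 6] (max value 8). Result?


Count array: [1, 1, 1, 1, 0, 1, 2, 1, 1]
Reconstruct: [0, 1, 2, 3, 5, 6, 6, 7, 8]


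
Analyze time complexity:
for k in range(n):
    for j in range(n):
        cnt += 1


Per nesting level: O(n) * O(n) = O(n^2)
Complexity: O(n^2)


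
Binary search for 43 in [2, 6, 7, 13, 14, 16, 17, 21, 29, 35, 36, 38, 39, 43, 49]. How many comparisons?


Search for 43:
[0,14] mid=7 arr[7]=21
[8,14] mid=11 arr[11]=38
[12,14] mid=13 arr[13]=43
Total: 3 comparisons


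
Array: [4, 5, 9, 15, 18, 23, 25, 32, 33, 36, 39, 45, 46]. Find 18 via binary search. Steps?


Search for 18:
[0,12] mid=6 arr[6]=25
[0,5] mid=2 arr[2]=9
[3,5] mid=4 arr[4]=18
Total: 3 comparisons


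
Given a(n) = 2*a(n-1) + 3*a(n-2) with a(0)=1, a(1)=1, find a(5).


Build bottom-up:
...a(3)=13, a(4)=41, a(5)=2*41+3*13=121


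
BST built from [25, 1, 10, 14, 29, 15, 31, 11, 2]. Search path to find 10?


BST root = 25
Search for 10: compare at each node
Path: [25, 1, 10]


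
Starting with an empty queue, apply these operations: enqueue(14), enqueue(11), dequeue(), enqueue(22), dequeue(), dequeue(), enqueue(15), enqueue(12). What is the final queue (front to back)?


enqueue(14) -> [14]
enqueue(11) -> [14, 11]
dequeue() returns 14 -> [11]
enqueue(22) -> [11, 22]
dequeue() returns 11 -> [22]
dequeue() returns 22 -> []
enqueue(15) -> [15]
enqueue(12) -> [15, 12]
Final queue (front to back): [15, 12]


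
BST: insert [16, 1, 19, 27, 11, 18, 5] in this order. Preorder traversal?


Root = 16; build tree by BST insertion.
Preorder traversal: [16, 1, 11, 5, 19, 18, 27]


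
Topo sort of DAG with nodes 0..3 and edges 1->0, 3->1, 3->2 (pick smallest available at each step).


Kahn's algorithm, process smallest node first
Order: [3, 1, 0, 2]


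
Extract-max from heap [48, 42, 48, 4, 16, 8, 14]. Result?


Max = 48
Replace root with last, heapify down
Resulting heap: [48, 42, 14, 4, 16, 8]


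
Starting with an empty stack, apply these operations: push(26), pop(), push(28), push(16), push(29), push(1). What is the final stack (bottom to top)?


push(26) -> [26]
pop() returns 26 -> []
push(28) -> [28]
push(16) -> [28, 16]
push(29) -> [28, 16, 29]
push(1) -> [28, 16, 29, 1]
Final stack (bottom to top): [28, 16, 29, 1]


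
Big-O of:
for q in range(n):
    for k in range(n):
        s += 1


Per nesting level: O(n) * O(n) = O(n^2)
Complexity: O(n^2)


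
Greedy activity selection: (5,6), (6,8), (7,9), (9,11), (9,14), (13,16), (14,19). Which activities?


Greedy: pick earliest-ending, then skip overlaps.
Selected (4 activities): [(5, 6), (6, 8), (9, 11), (13, 16)]


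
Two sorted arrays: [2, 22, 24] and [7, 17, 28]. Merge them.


Compare heads, take smaller each step.
Merged: [2, 7, 17, 22, 24, 28]


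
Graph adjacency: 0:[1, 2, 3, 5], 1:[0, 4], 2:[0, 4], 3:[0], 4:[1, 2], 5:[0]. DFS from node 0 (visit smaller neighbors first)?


DFS stack-based: start with [0]
Visit order: [0, 1, 4, 2, 3, 5]


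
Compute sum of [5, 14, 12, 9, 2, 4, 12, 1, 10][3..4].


Prefix sums: [0, 5, 19, 31, 40, 42, 46, 58, 59, 69]
Sum[3..4] = prefix[5] - prefix[3] = 42 - 31 = 11


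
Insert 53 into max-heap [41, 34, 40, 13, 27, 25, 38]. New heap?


Append 53: [41, 34, 40, 13, 27, 25, 38, 53]
Bubble up: swap idx 7(53) with idx 3(13); swap idx 3(53) with idx 1(34); swap idx 1(53) with idx 0(41)
Result: [53, 41, 40, 34, 27, 25, 38, 13]


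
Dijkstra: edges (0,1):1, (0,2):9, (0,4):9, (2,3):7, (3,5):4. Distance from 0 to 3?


Dijkstra from 0:
Distances: {0: 0, 1: 1, 2: 9, 3: 16, 4: 9, 5: 20}
Shortest distance to 3 = 16, path = [0, 2, 3]


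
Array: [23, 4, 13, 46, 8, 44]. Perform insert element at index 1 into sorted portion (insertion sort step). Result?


After one pass: [4, 23, 13, 46, 8, 44]


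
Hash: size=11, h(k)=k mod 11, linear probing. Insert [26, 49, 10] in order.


Insertions: 26->slot 4; 49->slot 5; 10->slot 10
Table: [None, None, None, None, 26, 49, None, None, None, None, 10]


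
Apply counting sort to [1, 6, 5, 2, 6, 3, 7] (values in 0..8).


Count array: [0, 1, 1, 1, 0, 1, 2, 1, 0]
Reconstruct: [1, 2, 3, 5, 6, 6, 7]


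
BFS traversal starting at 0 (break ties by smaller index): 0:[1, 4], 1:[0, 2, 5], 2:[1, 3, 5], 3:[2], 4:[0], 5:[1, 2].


BFS queue: start with [0]
Visit order: [0, 1, 4, 2, 5, 3]


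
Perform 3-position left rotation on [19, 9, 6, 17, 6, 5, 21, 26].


Left rotate by 3: [17, 6, 5, 21, 26, 19, 9, 6]


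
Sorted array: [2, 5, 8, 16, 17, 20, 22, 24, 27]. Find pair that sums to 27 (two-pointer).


Two pointers: lo=0, hi=8
Found pair: (5, 22) summing to 27


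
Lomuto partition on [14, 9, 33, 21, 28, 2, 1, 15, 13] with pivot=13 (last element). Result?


Elements <= 13 go left of pivot.
Result: [9, 2, 1, 13, 28, 14, 33, 15, 21], pivot at index 3


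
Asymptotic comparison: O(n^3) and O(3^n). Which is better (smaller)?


cubic grows slower than exponential (base 3)
O(n^3) is asymptotically smaller; O(3^n) grows faster


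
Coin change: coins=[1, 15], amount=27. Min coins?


dp[0]=0; dp[i]=1+min(dp[i-c] for c in coins)
...dp[22]=8, dp[23]=9, dp[24]=10, dp[25]=11, dp[26]=12, dp[27]=13
Minimum coins for 27 = 13


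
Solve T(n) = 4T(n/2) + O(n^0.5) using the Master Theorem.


a=4, b=2, c=0.5. log_2(4)=2 > c=0.5. Case 1: O(n^log_b(a)) = O(n^2)
Complexity: O(n^2)


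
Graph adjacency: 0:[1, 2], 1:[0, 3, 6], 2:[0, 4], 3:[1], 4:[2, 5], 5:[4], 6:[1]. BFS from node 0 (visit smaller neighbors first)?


BFS queue: start with [0]
Visit order: [0, 1, 2, 3, 6, 4, 5]


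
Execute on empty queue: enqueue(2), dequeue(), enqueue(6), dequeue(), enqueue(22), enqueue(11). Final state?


enqueue(2) -> [2]
dequeue() returns 2 -> []
enqueue(6) -> [6]
dequeue() returns 6 -> []
enqueue(22) -> [22]
enqueue(11) -> [22, 11]
Final queue (front to back): [22, 11]


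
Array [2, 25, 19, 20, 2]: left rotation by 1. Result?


Left rotate by 1: [25, 19, 20, 2, 2]


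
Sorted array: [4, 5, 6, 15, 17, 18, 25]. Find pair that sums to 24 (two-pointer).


Two pointers: lo=0, hi=6
Found pair: (6, 18) summing to 24


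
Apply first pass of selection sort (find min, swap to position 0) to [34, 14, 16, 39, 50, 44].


After one pass: [14, 34, 16, 39, 50, 44]


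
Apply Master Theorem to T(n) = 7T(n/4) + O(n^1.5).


a=7, b=4, c=1.5. log_4(7)=1.404 < c=1.5. Case 3: O(n^c) = O(n^1.500)
Complexity: O(n^1.500)


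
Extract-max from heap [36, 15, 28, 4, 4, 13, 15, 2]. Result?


Max = 36
Replace root with last, heapify down
Resulting heap: [28, 15, 15, 4, 4, 13, 2]


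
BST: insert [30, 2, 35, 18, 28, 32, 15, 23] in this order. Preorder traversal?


Root = 30; build tree by BST insertion.
Preorder traversal: [30, 2, 18, 15, 28, 23, 35, 32]


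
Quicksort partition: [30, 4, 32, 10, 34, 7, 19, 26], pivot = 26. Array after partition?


Elements <= 26 go left of pivot.
Result: [4, 10, 7, 19, 26, 32, 30, 34], pivot at index 4


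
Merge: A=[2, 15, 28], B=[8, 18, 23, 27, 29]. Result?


Compare heads, take smaller each step.
Merged: [2, 8, 15, 18, 23, 27, 28, 29]


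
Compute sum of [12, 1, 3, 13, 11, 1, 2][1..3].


Prefix sums: [0, 12, 13, 16, 29, 40, 41, 43]
Sum[1..3] = prefix[4] - prefix[1] = 29 - 12 = 17


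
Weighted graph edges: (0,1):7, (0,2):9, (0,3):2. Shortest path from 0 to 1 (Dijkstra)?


Dijkstra from 0:
Distances: {0: 0, 1: 7, 2: 9, 3: 2}
Shortest distance to 1 = 7, path = [0, 1]


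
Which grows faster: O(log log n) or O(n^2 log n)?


double-logarithmic grows slower than n^2 log n
O(log log n) is asymptotically smaller; O(n^2 log n) grows faster


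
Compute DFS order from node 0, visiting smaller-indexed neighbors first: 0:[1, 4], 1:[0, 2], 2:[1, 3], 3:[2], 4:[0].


DFS stack-based: start with [0]
Visit order: [0, 1, 2, 3, 4]


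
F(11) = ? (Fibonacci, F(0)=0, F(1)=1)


F(n)=F(n-1)+F(n-2)
...F(9)=34, F(10)=55, F(11)=89


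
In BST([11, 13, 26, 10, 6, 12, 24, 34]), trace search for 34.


BST root = 11
Search for 34: compare at each node
Path: [11, 13, 26, 34]


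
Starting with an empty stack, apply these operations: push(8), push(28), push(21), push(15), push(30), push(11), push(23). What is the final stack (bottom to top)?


push(8) -> [8]
push(28) -> [8, 28]
push(21) -> [8, 28, 21]
push(15) -> [8, 28, 21, 15]
push(30) -> [8, 28, 21, 15, 30]
push(11) -> [8, 28, 21, 15, 30, 11]
push(23) -> [8, 28, 21, 15, 30, 11, 23]
Final stack (bottom to top): [8, 28, 21, 15, 30, 11, 23]


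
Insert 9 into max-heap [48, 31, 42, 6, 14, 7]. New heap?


Append 9: [48, 31, 42, 6, 14, 7, 9]
Bubble up: no swaps needed
Result: [48, 31, 42, 6, 14, 7, 9]


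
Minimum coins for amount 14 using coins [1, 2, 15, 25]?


dp[0]=0; dp[i]=1+min(dp[i-c] for c in coins)
...dp[9]=5, dp[10]=5, dp[11]=6, dp[12]=6, dp[13]=7, dp[14]=7
Minimum coins for 14 = 7


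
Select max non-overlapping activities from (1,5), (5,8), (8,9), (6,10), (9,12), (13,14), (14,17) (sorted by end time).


Greedy: pick earliest-ending, then skip overlaps.
Selected (6 activities): [(1, 5), (5, 8), (8, 9), (9, 12), (13, 14), (14, 17)]


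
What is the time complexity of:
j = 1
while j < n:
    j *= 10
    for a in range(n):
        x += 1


Per nesting level: O(log n) * O(n) = O(n log n)
Complexity: O(n log n)


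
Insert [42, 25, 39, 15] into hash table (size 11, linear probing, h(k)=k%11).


Insertions: 42->slot 9; 25->slot 3; 39->slot 6; 15->slot 4
Table: [None, None, None, 25, 15, None, 39, None, None, 42, None]


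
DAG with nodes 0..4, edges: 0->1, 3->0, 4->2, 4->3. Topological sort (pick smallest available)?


Kahn's algorithm, process smallest node first
Order: [4, 2, 3, 0, 1]


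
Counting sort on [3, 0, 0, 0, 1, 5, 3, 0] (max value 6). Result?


Count array: [4, 1, 0, 2, 0, 1, 0]
Reconstruct: [0, 0, 0, 0, 1, 3, 3, 5]


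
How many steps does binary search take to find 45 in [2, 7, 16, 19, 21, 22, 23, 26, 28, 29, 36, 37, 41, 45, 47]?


Search for 45:
[0,14] mid=7 arr[7]=26
[8,14] mid=11 arr[11]=37
[12,14] mid=13 arr[13]=45
Total: 3 comparisons


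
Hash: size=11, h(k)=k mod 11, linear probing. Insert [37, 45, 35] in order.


Insertions: 37->slot 4; 45->slot 1; 35->slot 2
Table: [None, 45, 35, None, 37, None, None, None, None, None, None]


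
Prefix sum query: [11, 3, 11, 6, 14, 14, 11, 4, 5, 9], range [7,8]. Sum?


Prefix sums: [0, 11, 14, 25, 31, 45, 59, 70, 74, 79, 88]
Sum[7..8] = prefix[9] - prefix[7] = 79 - 70 = 9


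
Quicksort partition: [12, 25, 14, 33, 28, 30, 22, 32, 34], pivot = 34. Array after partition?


Elements <= 34 go left of pivot.
Result: [12, 25, 14, 33, 28, 30, 22, 32, 34], pivot at index 8


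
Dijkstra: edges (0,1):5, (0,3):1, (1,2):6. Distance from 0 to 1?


Dijkstra from 0:
Distances: {0: 0, 1: 5, 2: 11, 3: 1}
Shortest distance to 1 = 5, path = [0, 1]


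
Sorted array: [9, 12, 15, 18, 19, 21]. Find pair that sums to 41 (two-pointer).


Two pointers: lo=0, hi=5
No pair sums to 41


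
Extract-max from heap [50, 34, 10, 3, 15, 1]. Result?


Max = 50
Replace root with last, heapify down
Resulting heap: [34, 15, 10, 3, 1]


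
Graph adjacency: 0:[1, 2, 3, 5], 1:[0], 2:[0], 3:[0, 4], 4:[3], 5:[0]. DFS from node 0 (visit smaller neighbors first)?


DFS stack-based: start with [0]
Visit order: [0, 1, 2, 3, 4, 5]


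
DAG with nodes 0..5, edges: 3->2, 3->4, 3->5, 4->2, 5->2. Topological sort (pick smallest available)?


Kahn's algorithm, process smallest node first
Order: [0, 1, 3, 4, 5, 2]


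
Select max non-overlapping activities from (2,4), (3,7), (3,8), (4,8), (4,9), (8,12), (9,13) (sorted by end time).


Greedy: pick earliest-ending, then skip overlaps.
Selected (3 activities): [(2, 4), (4, 8), (8, 12)]


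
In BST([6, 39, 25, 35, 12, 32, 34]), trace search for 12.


BST root = 6
Search for 12: compare at each node
Path: [6, 39, 25, 12]


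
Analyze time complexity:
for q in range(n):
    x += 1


Per nesting level: O(n) = O(n)
Complexity: O(n)


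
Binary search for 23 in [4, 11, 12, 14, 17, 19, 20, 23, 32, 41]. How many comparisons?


Search for 23:
[0,9] mid=4 arr[4]=17
[5,9] mid=7 arr[7]=23
Total: 2 comparisons


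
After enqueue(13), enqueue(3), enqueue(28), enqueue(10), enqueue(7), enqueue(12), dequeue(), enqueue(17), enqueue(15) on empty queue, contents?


enqueue(13) -> [13]
enqueue(3) -> [13, 3]
enqueue(28) -> [13, 3, 28]
enqueue(10) -> [13, 3, 28, 10]
enqueue(7) -> [13, 3, 28, 10, 7]
enqueue(12) -> [13, 3, 28, 10, 7, 12]
dequeue() returns 13 -> [3, 28, 10, 7, 12]
enqueue(17) -> [3, 28, 10, 7, 12, 17]
enqueue(15) -> [3, 28, 10, 7, 12, 17, 15]
Final queue (front to back): [3, 28, 10, 7, 12, 17, 15]


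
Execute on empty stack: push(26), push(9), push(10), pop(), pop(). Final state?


push(26) -> [26]
push(9) -> [26, 9]
push(10) -> [26, 9, 10]
pop() returns 10 -> [26, 9]
pop() returns 9 -> [26]
Final stack (bottom to top): [26]


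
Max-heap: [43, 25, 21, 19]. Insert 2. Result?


Append 2: [43, 25, 21, 19, 2]
Bubble up: no swaps needed
Result: [43, 25, 21, 19, 2]


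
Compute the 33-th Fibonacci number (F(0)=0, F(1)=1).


F(n)=F(n-1)+F(n-2)
...F(31)=1346269, F(32)=2178309, F(33)=3524578


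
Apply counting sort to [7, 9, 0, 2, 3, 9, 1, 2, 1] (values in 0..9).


Count array: [1, 2, 2, 1, 0, 0, 0, 1, 0, 2]
Reconstruct: [0, 1, 1, 2, 2, 3, 7, 9, 9]


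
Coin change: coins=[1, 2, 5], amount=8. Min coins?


dp[0]=0; dp[i]=1+min(dp[i-c] for c in coins)
...dp[3]=2, dp[4]=2, dp[5]=1, dp[6]=2, dp[7]=2, dp[8]=3
Minimum coins for 8 = 3


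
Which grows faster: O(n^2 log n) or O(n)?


linear grows slower than n^2 log n
O(n) is asymptotically smaller; O(n^2 log n) grows faster


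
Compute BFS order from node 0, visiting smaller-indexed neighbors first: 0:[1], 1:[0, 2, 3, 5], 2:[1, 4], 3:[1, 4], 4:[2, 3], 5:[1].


BFS queue: start with [0]
Visit order: [0, 1, 2, 3, 5, 4]


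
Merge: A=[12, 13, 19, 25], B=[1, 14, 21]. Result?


Compare heads, take smaller each step.
Merged: [1, 12, 13, 14, 19, 21, 25]


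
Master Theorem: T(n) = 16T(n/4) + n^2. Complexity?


a=16, b=4, c=2. log_4(16)=2 = c=2. Case 2: O(n^c log n) = O(n^2 log n)
Complexity: O(n^2 log n)


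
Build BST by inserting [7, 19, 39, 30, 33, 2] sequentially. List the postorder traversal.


Root = 7; build tree by BST insertion.
Postorder traversal: [2, 33, 30, 39, 19, 7]


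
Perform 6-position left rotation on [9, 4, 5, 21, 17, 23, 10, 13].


Left rotate by 6: [10, 13, 9, 4, 5, 21, 17, 23]


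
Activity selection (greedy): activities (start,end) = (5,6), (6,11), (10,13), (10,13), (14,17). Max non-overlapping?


Greedy: pick earliest-ending, then skip overlaps.
Selected (3 activities): [(5, 6), (6, 11), (14, 17)]


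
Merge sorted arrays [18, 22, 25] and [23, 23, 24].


Compare heads, take smaller each step.
Merged: [18, 22, 23, 23, 24, 25]


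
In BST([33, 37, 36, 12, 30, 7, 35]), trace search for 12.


BST root = 33
Search for 12: compare at each node
Path: [33, 12]


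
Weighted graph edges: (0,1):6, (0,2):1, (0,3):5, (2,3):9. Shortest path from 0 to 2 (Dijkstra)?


Dijkstra from 0:
Distances: {0: 0, 1: 6, 2: 1, 3: 5}
Shortest distance to 2 = 1, path = [0, 2]


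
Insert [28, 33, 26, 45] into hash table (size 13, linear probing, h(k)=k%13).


Insertions: 28->slot 2; 33->slot 7; 26->slot 0; 45->slot 6
Table: [26, None, 28, None, None, None, 45, 33, None, None, None, None, None]


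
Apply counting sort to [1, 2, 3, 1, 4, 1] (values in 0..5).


Count array: [0, 3, 1, 1, 1, 0]
Reconstruct: [1, 1, 1, 2, 3, 4]


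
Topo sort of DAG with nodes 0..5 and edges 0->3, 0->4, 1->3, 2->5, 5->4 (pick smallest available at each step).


Kahn's algorithm, process smallest node first
Order: [0, 1, 2, 3, 5, 4]


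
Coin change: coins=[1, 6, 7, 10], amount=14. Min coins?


dp[0]=0; dp[i]=1+min(dp[i-c] for c in coins)
...dp[9]=3, dp[10]=1, dp[11]=2, dp[12]=2, dp[13]=2, dp[14]=2
Minimum coins for 14 = 2


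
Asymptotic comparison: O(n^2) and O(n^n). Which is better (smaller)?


quadratic grows slower than n^n
O(n^2) is asymptotically smaller; O(n^n) grows faster


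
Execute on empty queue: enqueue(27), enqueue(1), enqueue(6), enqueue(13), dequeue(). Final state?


enqueue(27) -> [27]
enqueue(1) -> [27, 1]
enqueue(6) -> [27, 1, 6]
enqueue(13) -> [27, 1, 6, 13]
dequeue() returns 27 -> [1, 6, 13]
Final queue (front to back): [1, 6, 13]


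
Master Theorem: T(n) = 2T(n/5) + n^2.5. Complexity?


a=2, b=5, c=2.5. log_5(2)=0.431 < c=2.5. Case 3: O(n^c) = O(n^2.500)
Complexity: O(n^2.500)


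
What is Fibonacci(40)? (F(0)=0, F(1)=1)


F(n)=F(n-1)+F(n-2)
...F(38)=39088169, F(39)=63245986, F(40)=102334155


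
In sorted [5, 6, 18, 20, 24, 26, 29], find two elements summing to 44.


Two pointers: lo=0, hi=6
Found pair: (18, 26) summing to 44


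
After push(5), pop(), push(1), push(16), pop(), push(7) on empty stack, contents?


push(5) -> [5]
pop() returns 5 -> []
push(1) -> [1]
push(16) -> [1, 16]
pop() returns 16 -> [1]
push(7) -> [1, 7]
Final stack (bottom to top): [1, 7]


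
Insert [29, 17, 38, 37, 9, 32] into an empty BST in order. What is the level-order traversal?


Root = 29; build tree by BST insertion.
Level-Order traversal: [29, 17, 38, 9, 37, 32]


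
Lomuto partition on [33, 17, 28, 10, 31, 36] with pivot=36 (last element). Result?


Elements <= 36 go left of pivot.
Result: [33, 17, 28, 10, 31, 36], pivot at index 5


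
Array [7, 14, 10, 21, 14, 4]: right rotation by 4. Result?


Right rotate by 4: [10, 21, 14, 4, 7, 14]


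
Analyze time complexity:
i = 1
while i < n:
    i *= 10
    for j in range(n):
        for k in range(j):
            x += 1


Per nesting level: O(log n) * O(n) * O(n) [triangular over j] = O(n^2 log n)
Complexity: O(n^2 log n)


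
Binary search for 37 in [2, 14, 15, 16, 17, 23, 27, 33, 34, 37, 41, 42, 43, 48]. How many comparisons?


Search for 37:
[0,13] mid=6 arr[6]=27
[7,13] mid=10 arr[10]=41
[7,9] mid=8 arr[8]=34
[9,9] mid=9 arr[9]=37
Total: 4 comparisons


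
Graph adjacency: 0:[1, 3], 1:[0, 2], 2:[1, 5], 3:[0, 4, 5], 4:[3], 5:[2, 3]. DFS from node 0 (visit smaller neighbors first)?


DFS stack-based: start with [0]
Visit order: [0, 1, 2, 5, 3, 4]


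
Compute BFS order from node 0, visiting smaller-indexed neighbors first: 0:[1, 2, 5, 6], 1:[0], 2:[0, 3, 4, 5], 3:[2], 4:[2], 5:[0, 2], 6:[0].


BFS queue: start with [0]
Visit order: [0, 1, 2, 5, 6, 3, 4]


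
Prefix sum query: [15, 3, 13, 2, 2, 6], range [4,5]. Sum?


Prefix sums: [0, 15, 18, 31, 33, 35, 41]
Sum[4..5] = prefix[6] - prefix[4] = 41 - 33 = 8


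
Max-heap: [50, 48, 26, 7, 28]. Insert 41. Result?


Append 41: [50, 48, 26, 7, 28, 41]
Bubble up: swap idx 5(41) with idx 2(26)
Result: [50, 48, 41, 7, 28, 26]


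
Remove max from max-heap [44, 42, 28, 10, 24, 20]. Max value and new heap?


Max = 44
Replace root with last, heapify down
Resulting heap: [42, 24, 28, 10, 20]


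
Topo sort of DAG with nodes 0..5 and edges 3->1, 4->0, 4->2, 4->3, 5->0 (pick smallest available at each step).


Kahn's algorithm, process smallest node first
Order: [4, 2, 3, 1, 5, 0]


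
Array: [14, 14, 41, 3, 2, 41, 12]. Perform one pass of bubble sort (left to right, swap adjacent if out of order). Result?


After one pass: [14, 14, 3, 2, 41, 12, 41]


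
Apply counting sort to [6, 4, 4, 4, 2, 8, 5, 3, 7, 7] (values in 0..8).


Count array: [0, 0, 1, 1, 3, 1, 1, 2, 1]
Reconstruct: [2, 3, 4, 4, 4, 5, 6, 7, 7, 8]


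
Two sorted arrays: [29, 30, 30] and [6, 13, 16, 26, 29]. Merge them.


Compare heads, take smaller each step.
Merged: [6, 13, 16, 26, 29, 29, 30, 30]


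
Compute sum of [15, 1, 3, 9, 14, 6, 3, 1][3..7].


Prefix sums: [0, 15, 16, 19, 28, 42, 48, 51, 52]
Sum[3..7] = prefix[8] - prefix[3] = 52 - 19 = 33


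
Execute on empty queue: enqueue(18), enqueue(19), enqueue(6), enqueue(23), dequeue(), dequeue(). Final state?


enqueue(18) -> [18]
enqueue(19) -> [18, 19]
enqueue(6) -> [18, 19, 6]
enqueue(23) -> [18, 19, 6, 23]
dequeue() returns 18 -> [19, 6, 23]
dequeue() returns 19 -> [6, 23]
Final queue (front to back): [6, 23]


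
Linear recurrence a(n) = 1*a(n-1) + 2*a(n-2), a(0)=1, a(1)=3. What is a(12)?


Build bottom-up:
...a(10)=1365, a(11)=2731, a(12)=1*2731+2*1365=5461


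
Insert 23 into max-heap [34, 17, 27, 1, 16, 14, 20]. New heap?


Append 23: [34, 17, 27, 1, 16, 14, 20, 23]
Bubble up: swap idx 7(23) with idx 3(1); swap idx 3(23) with idx 1(17)
Result: [34, 23, 27, 17, 16, 14, 20, 1]


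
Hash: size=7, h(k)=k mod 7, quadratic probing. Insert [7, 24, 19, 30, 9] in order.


Insertions: 7->slot 0; 24->slot 3; 19->slot 5; 30->slot 2; 9->slot 6
Table: [7, None, 30, 24, None, 19, 9]


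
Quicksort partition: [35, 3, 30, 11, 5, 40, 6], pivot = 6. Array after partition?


Elements <= 6 go left of pivot.
Result: [3, 5, 6, 11, 35, 40, 30], pivot at index 2


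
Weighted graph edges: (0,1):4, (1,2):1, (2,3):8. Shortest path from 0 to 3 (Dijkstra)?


Dijkstra from 0:
Distances: {0: 0, 1: 4, 2: 5, 3: 13}
Shortest distance to 3 = 13, path = [0, 1, 2, 3]


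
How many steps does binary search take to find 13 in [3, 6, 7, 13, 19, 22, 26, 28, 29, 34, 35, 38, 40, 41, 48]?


Search for 13:
[0,14] mid=7 arr[7]=28
[0,6] mid=3 arr[3]=13
Total: 2 comparisons


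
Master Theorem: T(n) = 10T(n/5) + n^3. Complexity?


a=10, b=5, c=3. log_5(10)=1.431 < c=3. Case 3: O(n^c) = O(n^3)
Complexity: O(n^3)


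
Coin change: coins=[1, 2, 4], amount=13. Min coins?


dp[0]=0; dp[i]=1+min(dp[i-c] for c in coins)
...dp[8]=2, dp[9]=3, dp[10]=3, dp[11]=4, dp[12]=3, dp[13]=4
Minimum coins for 13 = 4


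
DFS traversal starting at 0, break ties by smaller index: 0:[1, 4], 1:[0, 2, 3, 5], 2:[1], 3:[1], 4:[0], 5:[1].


DFS stack-based: start with [0]
Visit order: [0, 1, 2, 3, 5, 4]


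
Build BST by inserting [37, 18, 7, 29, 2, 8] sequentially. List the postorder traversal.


Root = 37; build tree by BST insertion.
Postorder traversal: [2, 8, 7, 29, 18, 37]


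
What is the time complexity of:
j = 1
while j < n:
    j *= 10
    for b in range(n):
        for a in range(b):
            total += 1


Per nesting level: O(log n) * O(n) * O(n) [triangular over b] = O(n^2 log n)
Complexity: O(n^2 log n)


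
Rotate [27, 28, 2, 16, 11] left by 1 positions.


Left rotate by 1: [28, 2, 16, 11, 27]


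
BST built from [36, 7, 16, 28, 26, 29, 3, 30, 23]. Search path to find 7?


BST root = 36
Search for 7: compare at each node
Path: [36, 7]


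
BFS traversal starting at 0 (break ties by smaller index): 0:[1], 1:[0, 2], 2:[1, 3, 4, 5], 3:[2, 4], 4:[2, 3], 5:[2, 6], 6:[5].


BFS queue: start with [0]
Visit order: [0, 1, 2, 3, 4, 5, 6]


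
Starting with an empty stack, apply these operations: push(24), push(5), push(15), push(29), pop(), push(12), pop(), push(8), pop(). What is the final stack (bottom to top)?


push(24) -> [24]
push(5) -> [24, 5]
push(15) -> [24, 5, 15]
push(29) -> [24, 5, 15, 29]
pop() returns 29 -> [24, 5, 15]
push(12) -> [24, 5, 15, 12]
pop() returns 12 -> [24, 5, 15]
push(8) -> [24, 5, 15, 8]
pop() returns 8 -> [24, 5, 15]
Final stack (bottom to top): [24, 5, 15]


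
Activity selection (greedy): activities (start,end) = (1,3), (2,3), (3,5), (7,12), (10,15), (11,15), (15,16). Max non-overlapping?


Greedy: pick earliest-ending, then skip overlaps.
Selected (4 activities): [(1, 3), (3, 5), (7, 12), (15, 16)]


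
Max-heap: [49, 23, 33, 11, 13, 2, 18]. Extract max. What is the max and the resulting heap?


Max = 49
Replace root with last, heapify down
Resulting heap: [33, 23, 18, 11, 13, 2]


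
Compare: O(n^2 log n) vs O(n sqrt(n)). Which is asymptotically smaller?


n^1.5 grows slower than n^2 log n
O(n sqrt(n)) is asymptotically smaller; O(n^2 log n) grows faster


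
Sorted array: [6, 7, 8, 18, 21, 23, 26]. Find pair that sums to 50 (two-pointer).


Two pointers: lo=0, hi=6
No pair sums to 50


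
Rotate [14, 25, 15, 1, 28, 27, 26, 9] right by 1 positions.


Right rotate by 1: [9, 14, 25, 15, 1, 28, 27, 26]


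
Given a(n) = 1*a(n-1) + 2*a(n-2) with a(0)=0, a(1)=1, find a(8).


Build bottom-up:
...a(6)=21, a(7)=43, a(8)=1*43+2*21=85


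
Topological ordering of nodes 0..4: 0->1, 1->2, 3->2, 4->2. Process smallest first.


Kahn's algorithm, process smallest node first
Order: [0, 1, 3, 4, 2]


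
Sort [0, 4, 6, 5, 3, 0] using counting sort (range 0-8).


Count array: [2, 0, 0, 1, 1, 1, 1, 0, 0]
Reconstruct: [0, 0, 3, 4, 5, 6]


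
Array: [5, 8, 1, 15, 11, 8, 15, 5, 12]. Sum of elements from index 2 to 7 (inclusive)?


Prefix sums: [0, 5, 13, 14, 29, 40, 48, 63, 68, 80]
Sum[2..7] = prefix[8] - prefix[2] = 68 - 13 = 55


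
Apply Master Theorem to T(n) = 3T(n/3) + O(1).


a=3, b=3, c=0. log_3(3)=1 > c=0. Case 1: O(n^log_b(a)) = O(n)
Complexity: O(n)


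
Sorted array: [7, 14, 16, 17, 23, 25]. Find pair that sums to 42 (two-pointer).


Two pointers: lo=0, hi=5
Found pair: (17, 25) summing to 42


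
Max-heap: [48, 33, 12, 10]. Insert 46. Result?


Append 46: [48, 33, 12, 10, 46]
Bubble up: swap idx 4(46) with idx 1(33)
Result: [48, 46, 12, 10, 33]


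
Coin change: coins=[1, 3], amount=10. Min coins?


dp[0]=0; dp[i]=1+min(dp[i-c] for c in coins)
...dp[5]=3, dp[6]=2, dp[7]=3, dp[8]=4, dp[9]=3, dp[10]=4
Minimum coins for 10 = 4


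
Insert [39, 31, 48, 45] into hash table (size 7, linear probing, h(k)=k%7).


Insertions: 39->slot 4; 31->slot 3; 48->slot 6; 45->slot 5
Table: [None, None, None, 31, 39, 45, 48]


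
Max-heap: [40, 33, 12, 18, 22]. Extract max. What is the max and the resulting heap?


Max = 40
Replace root with last, heapify down
Resulting heap: [33, 22, 12, 18]


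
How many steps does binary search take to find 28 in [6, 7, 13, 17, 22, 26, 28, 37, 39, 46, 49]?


Search for 28:
[0,10] mid=5 arr[5]=26
[6,10] mid=8 arr[8]=39
[6,7] mid=6 arr[6]=28
Total: 3 comparisons


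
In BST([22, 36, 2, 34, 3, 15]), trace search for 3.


BST root = 22
Search for 3: compare at each node
Path: [22, 2, 3]


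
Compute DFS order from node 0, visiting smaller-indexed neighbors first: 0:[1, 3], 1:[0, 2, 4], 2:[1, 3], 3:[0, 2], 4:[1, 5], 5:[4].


DFS stack-based: start with [0]
Visit order: [0, 1, 2, 3, 4, 5]


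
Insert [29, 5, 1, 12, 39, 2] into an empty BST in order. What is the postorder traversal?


Root = 29; build tree by BST insertion.
Postorder traversal: [2, 1, 12, 5, 39, 29]


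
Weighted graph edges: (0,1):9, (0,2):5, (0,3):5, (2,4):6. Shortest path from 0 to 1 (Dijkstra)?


Dijkstra from 0:
Distances: {0: 0, 1: 9, 2: 5, 3: 5, 4: 11}
Shortest distance to 1 = 9, path = [0, 1]


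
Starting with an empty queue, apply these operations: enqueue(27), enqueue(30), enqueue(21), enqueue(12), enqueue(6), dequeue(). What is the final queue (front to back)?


enqueue(27) -> [27]
enqueue(30) -> [27, 30]
enqueue(21) -> [27, 30, 21]
enqueue(12) -> [27, 30, 21, 12]
enqueue(6) -> [27, 30, 21, 12, 6]
dequeue() returns 27 -> [30, 21, 12, 6]
Final queue (front to back): [30, 21, 12, 6]


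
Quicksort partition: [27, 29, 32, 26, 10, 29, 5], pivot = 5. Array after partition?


Elements <= 5 go left of pivot.
Result: [5, 29, 32, 26, 10, 29, 27], pivot at index 0


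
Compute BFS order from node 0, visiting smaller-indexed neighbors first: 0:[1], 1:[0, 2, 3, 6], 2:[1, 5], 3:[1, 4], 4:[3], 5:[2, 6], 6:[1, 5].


BFS queue: start with [0]
Visit order: [0, 1, 2, 3, 6, 5, 4]


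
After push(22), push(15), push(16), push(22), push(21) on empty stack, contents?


push(22) -> [22]
push(15) -> [22, 15]
push(16) -> [22, 15, 16]
push(22) -> [22, 15, 16, 22]
push(21) -> [22, 15, 16, 22, 21]
Final stack (bottom to top): [22, 15, 16, 22, 21]


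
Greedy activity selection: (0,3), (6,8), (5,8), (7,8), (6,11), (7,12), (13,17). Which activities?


Greedy: pick earliest-ending, then skip overlaps.
Selected (3 activities): [(0, 3), (6, 8), (13, 17)]


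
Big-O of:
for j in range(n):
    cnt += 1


Per nesting level: O(n) = O(n)
Complexity: O(n)


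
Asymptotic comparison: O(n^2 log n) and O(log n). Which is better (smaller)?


logarithmic grows slower than n^2 log n
O(log n) is asymptotically smaller; O(n^2 log n) grows faster


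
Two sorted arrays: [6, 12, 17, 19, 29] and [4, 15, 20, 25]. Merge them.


Compare heads, take smaller each step.
Merged: [4, 6, 12, 15, 17, 19, 20, 25, 29]


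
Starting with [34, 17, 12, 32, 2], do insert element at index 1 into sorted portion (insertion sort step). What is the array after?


After one pass: [17, 34, 12, 32, 2]


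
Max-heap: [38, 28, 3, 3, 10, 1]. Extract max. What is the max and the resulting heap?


Max = 38
Replace root with last, heapify down
Resulting heap: [28, 10, 3, 3, 1]


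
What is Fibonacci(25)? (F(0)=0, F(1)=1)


F(n)=F(n-1)+F(n-2)
...F(23)=28657, F(24)=46368, F(25)=75025


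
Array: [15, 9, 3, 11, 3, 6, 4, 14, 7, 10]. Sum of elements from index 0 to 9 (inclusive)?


Prefix sums: [0, 15, 24, 27, 38, 41, 47, 51, 65, 72, 82]
Sum[0..9] = prefix[10] - prefix[0] = 82 - 0 = 82


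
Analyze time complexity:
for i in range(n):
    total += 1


Per nesting level: O(n) = O(n)
Complexity: O(n)


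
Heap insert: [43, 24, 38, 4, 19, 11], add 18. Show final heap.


Append 18: [43, 24, 38, 4, 19, 11, 18]
Bubble up: no swaps needed
Result: [43, 24, 38, 4, 19, 11, 18]
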